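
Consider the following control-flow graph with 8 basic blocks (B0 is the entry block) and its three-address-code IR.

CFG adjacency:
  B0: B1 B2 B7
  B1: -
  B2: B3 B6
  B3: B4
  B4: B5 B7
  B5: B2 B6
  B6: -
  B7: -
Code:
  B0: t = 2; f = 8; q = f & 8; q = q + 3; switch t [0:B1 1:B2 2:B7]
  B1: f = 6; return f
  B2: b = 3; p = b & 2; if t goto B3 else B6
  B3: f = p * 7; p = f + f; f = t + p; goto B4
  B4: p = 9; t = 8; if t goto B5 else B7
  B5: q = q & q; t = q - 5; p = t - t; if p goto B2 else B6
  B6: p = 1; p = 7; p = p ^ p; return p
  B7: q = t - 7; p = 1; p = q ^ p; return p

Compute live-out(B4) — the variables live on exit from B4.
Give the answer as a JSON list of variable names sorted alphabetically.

Answer: ["q", "t"]

Analysis:
Per-block:
  B0: def={f,q,t} ue=∅
  B1: def={f} ue=∅
  B2: def={b,p} ue={t}
  B3: def={f,p} ue={p,t}
  B4: def={p,t} ue=∅
  B5: def={p,q,t} ue={q}
  B6: def={p} ue=∅
  B7: def={p,q} ue={t}

Live sets:
  B0 li=∅ lo={q,t}
  B1 li=∅ lo=∅
  B2 li={q,t} lo={p,q,t}
  B3 li={p,q,t} lo={q}
  B4 li={q} lo={q,t}
  B5 li={q} lo={q,t}
  B6 li=∅ lo=∅
  B7 li={t} lo=∅

live-out(B4) = ["q", "t"]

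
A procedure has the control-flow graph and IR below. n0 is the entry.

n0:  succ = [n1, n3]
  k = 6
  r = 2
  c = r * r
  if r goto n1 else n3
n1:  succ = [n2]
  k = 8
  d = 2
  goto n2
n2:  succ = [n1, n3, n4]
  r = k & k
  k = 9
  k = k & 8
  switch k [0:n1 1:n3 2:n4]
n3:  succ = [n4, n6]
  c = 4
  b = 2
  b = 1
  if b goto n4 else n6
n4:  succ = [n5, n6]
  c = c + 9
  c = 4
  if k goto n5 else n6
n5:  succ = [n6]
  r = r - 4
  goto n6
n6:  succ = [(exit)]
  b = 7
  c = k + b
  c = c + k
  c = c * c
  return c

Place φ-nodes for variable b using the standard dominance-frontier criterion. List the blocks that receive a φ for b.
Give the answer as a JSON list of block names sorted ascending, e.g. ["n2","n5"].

Answer: ["n4", "n6"]

Derivation:
idom tree: n1←n0 n2←n1 n3←n0 n4←n0 n5←n4 n6←n0
Dom at joins:
  n1: preds {n0,n2}: {n0} ∩ {n0,n1,n2} = {n0}; idom=n0
  n3: preds {n0,n2}: {n0} ∩ {n0,n1,n2} = {n0}; idom=n0
  n4: preds {n2,n3}: {n0,n1,n2} ∩ {n0,n3} = {n0}; idom=n0
  n6: preds {n3,n4,n5}: {n0,n3} ∩ {n0,n4} ∩ {n0,n4,n5} = {n0}; idom=n0

DF derivation:
  n1←n0: walk · to n0
  n1←n2: walk n2→n1 to n0
  n3←n0: walk · to n0
  n3←n2: walk n2→n1 to n0
  n4←n2: walk n2→n1 to n0
  n4←n3: walk n3 to n0
  n6←n3: walk n3 to n0
  n6←n4: walk n4 to n0
  n6←n5: walk n5→n4 to n0
  DF(n0)=∅
  DF(n1)={n1,n3,n4}
  DF(n2)={n1,n3,n4}
  DF(n3)={n4,n6}
  DF(n4)={n6}
  DF(n5)={n6}
  DF(n6)=∅

φ for b: defs {n3,n6}
  DF⁺ = {n4,n6}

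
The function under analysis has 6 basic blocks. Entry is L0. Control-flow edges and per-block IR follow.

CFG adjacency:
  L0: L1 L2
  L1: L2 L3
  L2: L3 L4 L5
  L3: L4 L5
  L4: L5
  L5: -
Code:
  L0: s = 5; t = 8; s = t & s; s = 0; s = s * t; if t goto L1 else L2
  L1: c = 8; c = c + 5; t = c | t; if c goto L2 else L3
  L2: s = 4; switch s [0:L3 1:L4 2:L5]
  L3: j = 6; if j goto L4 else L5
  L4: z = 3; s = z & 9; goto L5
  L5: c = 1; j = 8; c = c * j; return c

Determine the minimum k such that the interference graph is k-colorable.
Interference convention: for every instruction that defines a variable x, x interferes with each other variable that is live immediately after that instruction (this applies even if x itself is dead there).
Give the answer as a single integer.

Block summaries:
  L0: {s,t} / ∅
  L1: {c,t} / {t}
  L2: {s} / ∅
  L3: {j} / ∅
  L4: {s,z} / ∅
  L5: {c,j} / ∅

Live sets:
  L0 li=∅ lo={t}
  L1 li={t} lo=∅
  L2 li=∅ lo=∅
  L3 li=∅ lo=∅
  L4 li=∅ lo=∅
  L5 li=∅ lo=∅

Conflict graph:
  c — {j,t}
  j — {c}
  s — {t}
  t — {c,s}
  z — ∅

Registers:
  {c,j} pairwise interfere (2-clique) ⇒ χ ≥ 2
  assign c→c0 j→c1 s→c0 t→c1 z→c0 — no edge inside a register ⇒ χ ≤ 2
  χ = 2

Answer: 2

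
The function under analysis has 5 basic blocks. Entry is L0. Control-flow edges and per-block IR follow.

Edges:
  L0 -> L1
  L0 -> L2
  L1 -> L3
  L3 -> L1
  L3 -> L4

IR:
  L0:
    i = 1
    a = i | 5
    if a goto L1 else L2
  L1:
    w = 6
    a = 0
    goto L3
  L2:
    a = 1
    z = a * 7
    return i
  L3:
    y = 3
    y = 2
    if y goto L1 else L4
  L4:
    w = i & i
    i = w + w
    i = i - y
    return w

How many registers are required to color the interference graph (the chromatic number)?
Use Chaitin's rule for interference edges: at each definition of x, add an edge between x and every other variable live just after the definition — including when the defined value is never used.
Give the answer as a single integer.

Block summaries:
  L0: def={a,i} ue=∅
  L1: def={a,w} ue=∅
  L2: def={a,z} ue={i}
  L3: def={y} ue=∅
  L4: def={i,w} ue={i,y}

Liveness:
  L0: in=∅ out={i}
  L1: in={i} out={i}
  L2: in={i} out=∅
  L3: in={i} out={i,y}
  L4: in={i,y} out=∅

Interference:
  a — {i}
  i — {a,w,y,z}
  w — {i,y}
  y — {i,w}
  z — {i}

Colouring:
  clique {i,w,y} ⇒ need ≥ 3
  assign a→r1 i→r0 w→r1 y→r2 z→r1 — no edge inside a register ⇒ χ ≤ 3
  χ = 3

Answer: 3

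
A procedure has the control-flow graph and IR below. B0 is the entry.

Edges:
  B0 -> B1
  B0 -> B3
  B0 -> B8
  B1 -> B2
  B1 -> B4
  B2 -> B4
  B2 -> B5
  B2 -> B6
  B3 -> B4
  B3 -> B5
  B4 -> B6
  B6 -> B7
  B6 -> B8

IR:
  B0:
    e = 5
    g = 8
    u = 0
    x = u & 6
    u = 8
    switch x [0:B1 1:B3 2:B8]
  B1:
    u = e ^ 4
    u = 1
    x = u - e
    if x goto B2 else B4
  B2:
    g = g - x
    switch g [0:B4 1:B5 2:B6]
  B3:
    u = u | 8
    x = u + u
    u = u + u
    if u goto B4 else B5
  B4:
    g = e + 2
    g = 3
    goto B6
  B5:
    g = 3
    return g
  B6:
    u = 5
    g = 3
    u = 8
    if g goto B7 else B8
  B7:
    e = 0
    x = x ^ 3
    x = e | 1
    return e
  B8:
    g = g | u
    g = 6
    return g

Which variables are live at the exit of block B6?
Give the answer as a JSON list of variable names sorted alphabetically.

Block summaries:
  B0 def {e,g,u,x} use ∅
  B1 def {u,x} use {e}
  B2 def {g} use {g,x}
  B3 def {u,x} use {u}
  B4 def {g} use {e}
  B5 def {g} use ∅
  B6 def {g,u} use ∅
  B7 def {e,x} use {x}
  B8 def {g} use {g,u}

Live sets:
  live B0: ∅→{e,g,u}
  live B1: {e,g}→{e,g,x}
  live B2: {e,g,x}→{e,x}
  live B3: {e,u}→{e,x}
  live B4: {e,x}→{x}
  live B5: ∅→∅
  live B6: {x}→{g,u,x}
  live B7: {x}→∅
  live B8: {g,u}→∅

live-out(B6) = ["g", "u", "x"]

Answer: ["g", "u", "x"]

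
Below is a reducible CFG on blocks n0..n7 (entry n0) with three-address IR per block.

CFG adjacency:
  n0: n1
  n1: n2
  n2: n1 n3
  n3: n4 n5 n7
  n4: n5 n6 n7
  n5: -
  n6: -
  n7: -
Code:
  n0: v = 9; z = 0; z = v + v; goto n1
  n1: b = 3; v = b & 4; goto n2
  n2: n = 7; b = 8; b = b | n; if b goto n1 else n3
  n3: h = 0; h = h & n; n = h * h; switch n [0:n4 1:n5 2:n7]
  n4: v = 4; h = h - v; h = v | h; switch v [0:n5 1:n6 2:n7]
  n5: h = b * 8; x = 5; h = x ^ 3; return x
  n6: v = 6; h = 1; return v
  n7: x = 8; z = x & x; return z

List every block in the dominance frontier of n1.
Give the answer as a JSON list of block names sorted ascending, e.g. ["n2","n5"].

idom tree: n1←n0 n2←n1 n3←n2 n4←n3 n5←n3 n6←n4 n7←n3
Join-block Dom:
  n1: preds {n0,n2}: {n0} ∩ {n0,n1,n2} = {n0}; idom=n0
  n5: preds {n3,n4}: {n0,n1,n2,n3} ∩ {n0,n1,n2,n3,n4} = {n0,n1,n2,n3}; idom=n3
  n7: preds {n3,n4}: {n0,n1,n2,n3} ∩ {n0,n1,n2,n3,n4} = {n0,n1,n2,n3}; idom=n3

DF walk-up:
  n1←n0: walk · to n0
  n1←n2: walk n2→n1 to n0
  n5←n3: walk · to n3
  n5←n4: walk n4 to n3
  n7←n3: walk · to n3
  n7←n4: walk n4 to n3
  DF(n0)=∅
  DF(n1)={n1}
  DF(n2)={n1}
  DF(n3)=∅
  DF(n4)={n5,n7}
  DF(n5)=∅
  DF(n6)=∅
  DF(n7)=∅

DF(n1) = ["n1"]

Answer: ["n1"]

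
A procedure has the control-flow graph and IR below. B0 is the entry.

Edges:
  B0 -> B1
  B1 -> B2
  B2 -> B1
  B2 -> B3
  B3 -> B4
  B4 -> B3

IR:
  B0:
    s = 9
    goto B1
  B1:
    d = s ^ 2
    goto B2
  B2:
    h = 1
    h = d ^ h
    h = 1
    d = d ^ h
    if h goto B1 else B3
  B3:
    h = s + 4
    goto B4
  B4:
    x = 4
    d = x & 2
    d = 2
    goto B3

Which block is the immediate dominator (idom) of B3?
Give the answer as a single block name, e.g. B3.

idom tree: B1←B0 B2←B1 B3←B2 B4←B3
Dom∩ at merges:
  B1: preds {B0,B2}: {B0} ∩ {B0,B1,B2} = {B0}; idom=B0
  B3: preds {B2,B4}: {B0,B1,B2} ∩ {B0,B1,B2,B3,B4} = {B0,B1,B2}; idom=B2

idom(B3) = B2

Answer: B2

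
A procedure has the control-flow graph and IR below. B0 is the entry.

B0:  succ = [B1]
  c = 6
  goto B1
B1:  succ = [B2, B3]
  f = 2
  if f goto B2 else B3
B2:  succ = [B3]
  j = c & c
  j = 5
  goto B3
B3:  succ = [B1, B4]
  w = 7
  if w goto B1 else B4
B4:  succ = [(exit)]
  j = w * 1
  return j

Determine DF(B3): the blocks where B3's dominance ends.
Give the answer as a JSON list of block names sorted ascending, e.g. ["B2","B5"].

Answer: ["B1"]

Derivation:
idom tree: B1←B0 B2←B1 B3←B1 B4←B3
Dom at joins:
  B1: preds {B0,B3}: {B0} ∩ {B0,B1,B3} = {B0}; idom=B0
  B3: preds {B1,B2}: {B0,B1} ∩ {B0,B1,B2} = {B0,B1}; idom=B1

DF walk-up:
  B1←B0: walk · to B0
  B1←B3: walk B3→B1 to B0
  B3←B1: walk · to B1
  B3←B2: walk B2 to B1
  B0 → ∅
  B1 → {B1}
  B2 → {B3}
  B3 → {B1}
  B4 → ∅

DF(B3) = ["B1"]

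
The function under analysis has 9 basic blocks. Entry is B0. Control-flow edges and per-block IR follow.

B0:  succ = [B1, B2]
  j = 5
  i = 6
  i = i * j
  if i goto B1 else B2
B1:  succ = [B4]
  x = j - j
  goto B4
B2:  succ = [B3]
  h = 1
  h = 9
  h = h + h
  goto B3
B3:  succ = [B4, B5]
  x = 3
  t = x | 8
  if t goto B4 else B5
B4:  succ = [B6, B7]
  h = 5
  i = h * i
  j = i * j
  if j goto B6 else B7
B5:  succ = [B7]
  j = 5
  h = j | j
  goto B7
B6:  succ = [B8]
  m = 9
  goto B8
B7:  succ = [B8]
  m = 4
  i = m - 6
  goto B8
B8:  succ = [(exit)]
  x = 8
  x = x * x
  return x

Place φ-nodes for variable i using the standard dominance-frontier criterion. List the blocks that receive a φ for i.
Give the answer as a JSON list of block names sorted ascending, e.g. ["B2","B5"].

idom tree: B1←B0 B2←B0 B3←B2 B4←B0 B5←B3 B6←B4 B7←B0 B8←B0
Dom at joins:
  B4: preds {B1,B3}: {B0,B1} ∩ {B0,B2,B3} = {B0}; idom=B0
  B7: preds {B4,B5}: {B0,B4} ∩ {B0,B2,B3,B5} = {B0}; idom=B0
  B8: preds {B6,B7}: {B0,B4,B6} ∩ {B0,B7} = {B0}; idom=B0

DF derivation:
  B4←B1: walk B1 to B0
  B4←B3: walk B3→B2 to B0
  B7←B4: walk B4 to B0
  B7←B5: walk B5→B3→B2 to B0
  B8←B6: walk B6→B4 to B0
  B8←B7: walk B7 to B0
  B0: DF=∅
  B1: DF={B4}
  B2: DF={B4,B7}
  B3: DF={B4,B7}
  B4: DF={B7,B8}
  B5: DF={B7}
  B6: DF={B8}
  B7: DF={B8}
  B8: DF=∅

φ for i: defs {B0,B4,B7}
  DF⁺ = {B7,B8}

Answer: ["B7", "B8"]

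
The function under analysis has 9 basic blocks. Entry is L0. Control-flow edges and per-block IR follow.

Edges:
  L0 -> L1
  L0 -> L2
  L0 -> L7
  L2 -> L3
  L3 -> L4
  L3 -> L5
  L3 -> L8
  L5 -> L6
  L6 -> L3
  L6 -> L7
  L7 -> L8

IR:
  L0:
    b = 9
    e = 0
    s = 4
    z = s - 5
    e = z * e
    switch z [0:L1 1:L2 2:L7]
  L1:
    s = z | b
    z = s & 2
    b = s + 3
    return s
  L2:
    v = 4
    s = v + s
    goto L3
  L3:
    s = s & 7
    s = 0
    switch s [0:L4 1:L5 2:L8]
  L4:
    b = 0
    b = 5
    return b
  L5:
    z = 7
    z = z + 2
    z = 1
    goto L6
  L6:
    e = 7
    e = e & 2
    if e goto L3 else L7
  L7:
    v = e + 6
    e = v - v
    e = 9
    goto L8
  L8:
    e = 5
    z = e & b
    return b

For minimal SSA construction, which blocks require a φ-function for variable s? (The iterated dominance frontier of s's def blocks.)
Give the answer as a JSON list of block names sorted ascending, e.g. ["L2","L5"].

Answer: ["L3", "L7", "L8"]

Working:
idom tree: L1←L0 L2←L0 L3←L2 L4←L3 L5←L3 L6←L5 L7←L0 L8←L0
Join-block Dom:
  L3: preds {L2,L6}: {L0,L2} ∩ {L0,L2,L3,L5,L6} = {L0,L2}; idom=L2
  L7: preds {L0,L6}: {L0} ∩ {L0,L2,L3,L5,L6} = {L0}; idom=L0
  L8: preds {L3,L7}: {L0,L2,L3} ∩ {L0,L7} = {L0}; idom=L0

Frontier:
  join L3 pred L2: · stop@L2
  join L3 pred L6: L6→L5→L3 stop@L2
  join L7 pred L0: · stop@L0
  join L7 pred L6: L6→L5→L3→L2 stop@L0
  join L8 pred L3: L3→L2 stop@L0
  join L8 pred L7: L7 stop@L0
  L0 → ∅
  L1 → ∅
  L2 → {L7,L8}
  L3 → {L3,L7,L8}
  L4 → ∅
  L5 → {L3,L7}
  L6 → {L3,L7}
  L7 → {L8}
  L8 → ∅

φ for s: defs {L0,L1,L2,L3}
  DF⁺ = {L3,L7,L8}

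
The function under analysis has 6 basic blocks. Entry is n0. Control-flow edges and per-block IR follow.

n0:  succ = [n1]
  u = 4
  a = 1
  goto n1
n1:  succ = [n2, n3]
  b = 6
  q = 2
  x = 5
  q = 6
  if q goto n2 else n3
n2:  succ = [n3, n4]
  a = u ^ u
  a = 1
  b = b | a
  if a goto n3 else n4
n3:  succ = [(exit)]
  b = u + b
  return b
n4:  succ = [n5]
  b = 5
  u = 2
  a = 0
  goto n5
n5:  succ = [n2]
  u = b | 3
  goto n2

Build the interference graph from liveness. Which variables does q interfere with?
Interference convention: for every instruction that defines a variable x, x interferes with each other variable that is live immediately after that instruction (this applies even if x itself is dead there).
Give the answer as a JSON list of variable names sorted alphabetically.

Answer: ["b", "u"]

Derivation:
Block summaries:
  n0: {a,u} / ∅
  n1: {b,q,x} / ∅
  n2: {a,b} / {b,u}
  n3: {b} / {b,u}
  n4: {a,b,u} / ∅
  n5: {u} / {b}

Liveness:
  live n0: ∅→{u}
  live n1: {u}→{b,u}
  live n2: {b,u}→{b,u}
  live n3: {b,u}→∅
  live n4: ∅→{b}
  live n5: {b}→{b,u}

Interference:
  a — {b,u}
  b — {a,q,u,x}
  q — {b,u}
  u — {a,b,q,x}
  x — {b,u}

N(q) = ["b", "u"]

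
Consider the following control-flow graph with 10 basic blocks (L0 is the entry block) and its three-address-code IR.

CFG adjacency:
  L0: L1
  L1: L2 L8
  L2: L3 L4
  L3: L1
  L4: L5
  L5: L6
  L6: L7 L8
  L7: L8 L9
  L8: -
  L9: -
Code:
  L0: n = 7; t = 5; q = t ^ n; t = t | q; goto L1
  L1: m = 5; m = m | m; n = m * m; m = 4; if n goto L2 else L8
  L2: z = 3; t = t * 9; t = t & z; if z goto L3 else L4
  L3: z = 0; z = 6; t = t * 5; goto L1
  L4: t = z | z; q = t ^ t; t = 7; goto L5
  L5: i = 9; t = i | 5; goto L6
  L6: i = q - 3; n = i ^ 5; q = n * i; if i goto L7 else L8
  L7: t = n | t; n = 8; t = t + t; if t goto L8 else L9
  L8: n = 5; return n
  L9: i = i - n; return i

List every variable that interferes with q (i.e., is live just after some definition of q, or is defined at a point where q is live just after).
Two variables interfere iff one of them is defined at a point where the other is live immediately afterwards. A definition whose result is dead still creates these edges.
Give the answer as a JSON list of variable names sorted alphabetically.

Block summaries:
  L0 def {n,q,t} use ∅
  L1 def {m,n} use ∅
  L2 def {t,z} use {t}
  L3 def {t,z} use {t}
  L4 def {q,t} use {z}
  L5 def {i,t} use ∅
  L6 def {i,n,q} use {q}
  L7 def {n,t} use {n,t}
  L8 def {n} use ∅
  L9 def {i} use {i,n}

Liveness:
  live L0: ∅→{t}
  live L1: {t}→{t}
  live L2: {t}→{t,z}
  live L3: {t}→{t}
  live L4: {z}→{q}
  live L5: {q}→{q,t}
  live L6: {q,t}→{i,n,t}
  live L7: {i,n,t}→{i,n}
  live L8: ∅→∅
  live L9: {i,n}→∅

Interference:
  i: {n,q,t}
  m: {n,t}
  n: {i,m,q,t}
  q: {i,n,t}
  t: {i,m,n,q,z}
  z: {t}

N(q) = ["i", "n", "t"]

Answer: ["i", "n", "t"]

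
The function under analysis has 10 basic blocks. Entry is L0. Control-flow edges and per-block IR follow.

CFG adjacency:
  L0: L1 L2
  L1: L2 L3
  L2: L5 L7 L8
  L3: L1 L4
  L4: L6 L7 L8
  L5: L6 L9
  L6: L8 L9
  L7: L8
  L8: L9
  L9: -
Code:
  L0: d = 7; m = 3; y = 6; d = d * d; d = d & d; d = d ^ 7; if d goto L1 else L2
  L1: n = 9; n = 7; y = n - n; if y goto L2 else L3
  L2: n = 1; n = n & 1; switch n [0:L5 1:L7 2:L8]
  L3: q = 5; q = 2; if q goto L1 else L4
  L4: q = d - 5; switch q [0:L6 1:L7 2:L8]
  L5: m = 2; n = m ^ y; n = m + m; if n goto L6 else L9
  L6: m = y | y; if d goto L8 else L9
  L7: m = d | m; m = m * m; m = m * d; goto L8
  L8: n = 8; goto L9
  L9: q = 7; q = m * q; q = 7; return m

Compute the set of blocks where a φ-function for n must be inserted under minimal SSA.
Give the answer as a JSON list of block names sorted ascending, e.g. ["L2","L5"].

idom tree: L1←L0 L2←L0 L3←L1 L4←L3 L5←L2 L6←L0 L7←L0 L8←L0 L9←L0
Dom∩ at merges:
  L1: preds {L0,L3}: {L0} ∩ {L0,L1,L3} = {L0}; idom=L0
  L2: preds {L0,L1}: {L0} ∩ {L0,L1} = {L0}; idom=L0
  L6: preds {L4,L5}: {L0,L1,L3,L4} ∩ {L0,L2,L5} = {L0}; idom=L0
  L7: preds {L2,L4}: {L0,L2} ∩ {L0,L1,L3,L4} = {L0}; idom=L0
  L8: preds {L2,L4,L6,L7}: {L0,L2} ∩ {L0,L1,L3,L4} ∩ {L0,L6} ∩ {L0,L7} = {L0}; idom=L0
  L9: preds {L5,L6,L8}: {L0,L2,L5} ∩ {L0,L6} ∩ {L0,L8} = {L0}; idom=L0

DF derivation:
  L1←L0: walk · to L0
  L1←L3: walk L3→L1 to L0
  L2←L0: walk · to L0
  L2←L1: walk L1 to L0
  L6←L4: walk L4→L3→L1 to L0
  L6←L5: walk L5→L2 to L0
  L7←L2: walk L2 to L0
  L7←L4: walk L4→L3→L1 to L0
  L8←L2: walk L2 to L0
  L8←L4: walk L4→L3→L1 to L0
  L8←L6: walk L6 to L0
  L8←L7: walk L7 to L0
  L9←L5: walk L5→L2 to L0
  L9←L6: walk L6 to L0
  L9←L8: walk L8 to L0
  L0 → ∅
  L1 → {L1,L2,L6,L7,L8}
  L2 → {L6,L7,L8,L9}
  L3 → {L1,L6,L7,L8}
  L4 → {L6,L7,L8}
  L5 → {L6,L9}
  L6 → {L8,L9}
  L7 → {L8}
  L8 → {L9}
  L9 → ∅

φ for n: defs {L1,L2,L5,L8}
  DF⁺ = {L1,L2,L6,L7,L8,L9}

Answer: ["L1", "L2", "L6", "L7", "L8", "L9"]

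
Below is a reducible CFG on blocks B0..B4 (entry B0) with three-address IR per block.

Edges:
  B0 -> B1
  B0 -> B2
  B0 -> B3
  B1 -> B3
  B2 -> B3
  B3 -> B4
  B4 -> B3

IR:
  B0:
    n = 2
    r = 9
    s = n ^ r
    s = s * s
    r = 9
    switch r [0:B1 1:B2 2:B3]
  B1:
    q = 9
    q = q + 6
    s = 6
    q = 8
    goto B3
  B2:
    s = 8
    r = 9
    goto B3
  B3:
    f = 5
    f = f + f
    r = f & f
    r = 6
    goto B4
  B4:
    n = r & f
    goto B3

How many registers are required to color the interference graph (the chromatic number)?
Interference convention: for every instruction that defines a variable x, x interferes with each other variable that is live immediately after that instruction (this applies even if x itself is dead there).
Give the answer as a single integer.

Answer: 2

Working:
Per-block:
  B0: {n,r,s} / ∅
  B1: {q,s} / ∅
  B2: {r,s} / ∅
  B3: {f,r} / ∅
  B4: {n} / {f,r}

Backward fixpoint:
  B0: in=∅ out=∅
  B1: in=∅ out=∅
  B2: in=∅ out=∅
  B3: in=∅ out={f,r}
  B4: in={f,r} out=∅

Interference:
  f: {r}
  n: {r}
  q: ∅
  r: {f,n}
  s: ∅

Colouring:
  lower bound: {f,r} mutually conflict ⇒ χ ≥ 2
  2-colouring: r0={q,r,s}  r1={f,n}
  χ = 2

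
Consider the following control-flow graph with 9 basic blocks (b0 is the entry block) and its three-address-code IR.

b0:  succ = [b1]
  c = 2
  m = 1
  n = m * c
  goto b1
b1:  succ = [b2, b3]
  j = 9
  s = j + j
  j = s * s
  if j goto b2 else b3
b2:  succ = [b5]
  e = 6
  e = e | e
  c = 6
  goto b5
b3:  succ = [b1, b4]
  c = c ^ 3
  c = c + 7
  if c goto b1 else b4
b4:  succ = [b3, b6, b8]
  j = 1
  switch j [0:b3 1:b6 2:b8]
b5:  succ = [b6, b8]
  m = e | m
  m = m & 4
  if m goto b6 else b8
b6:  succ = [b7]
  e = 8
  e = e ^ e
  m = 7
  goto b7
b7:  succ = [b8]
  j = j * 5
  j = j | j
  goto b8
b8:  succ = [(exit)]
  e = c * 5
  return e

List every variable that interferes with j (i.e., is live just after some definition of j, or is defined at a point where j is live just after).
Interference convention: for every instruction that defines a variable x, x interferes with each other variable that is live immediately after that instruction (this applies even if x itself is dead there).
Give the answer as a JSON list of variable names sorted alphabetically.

def/use:
  b0: {c,m,n} / ∅
  b1: {j,s} / ∅
  b2: {c,e} / ∅
  b3: {c} / {c}
  b4: {j} / ∅
  b5: {m} / {e,m}
  b6: {e,m} / ∅
  b7: {j} / {j}
  b8: {e} / {c}

Backward fixpoint:
  b0: in=∅ out={c,m}
  b1: in={c,m} out={c,j,m}
  b2: in={j,m} out={c,e,j,m}
  b3: in={c,m} out={c,m}
  b4: in={c,m} out={c,j,m}
  b5: in={c,e,j,m} out={c,j}
  b6: in={c,j} out={c,j}
  b7: in={c,j} out={c}
  b8: in={c} out=∅

Interference:
  c: {e,j,m,n,s}
  e: {c,j,m}
  j: {c,e,m}
  m: {c,e,j,n,s}
  n: {c,m}
  s: {c,m}

N(j) = ["c", "e", "m"]

Answer: ["c", "e", "m"]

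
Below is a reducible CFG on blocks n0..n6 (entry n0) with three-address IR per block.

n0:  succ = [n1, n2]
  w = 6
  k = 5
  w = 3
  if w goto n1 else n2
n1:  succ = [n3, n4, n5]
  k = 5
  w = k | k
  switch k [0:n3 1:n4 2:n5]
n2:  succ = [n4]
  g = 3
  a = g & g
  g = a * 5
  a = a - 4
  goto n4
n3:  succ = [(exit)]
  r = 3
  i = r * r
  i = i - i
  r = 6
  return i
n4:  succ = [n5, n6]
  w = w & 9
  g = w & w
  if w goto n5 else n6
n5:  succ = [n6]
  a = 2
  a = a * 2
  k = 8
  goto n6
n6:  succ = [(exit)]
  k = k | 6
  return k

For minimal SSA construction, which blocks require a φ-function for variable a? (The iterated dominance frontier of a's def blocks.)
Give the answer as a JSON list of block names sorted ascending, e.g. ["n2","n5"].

idom tree: n1←n0 n2←n0 n3←n1 n4←n0 n5←n0 n6←n0
Dom at joins:
  n4: preds {n1,n2}: {n0,n1} ∩ {n0,n2} = {n0}; idom=n0
  n5: preds {n1,n4}: {n0,n1} ∩ {n0,n4} = {n0}; idom=n0
  n6: preds {n4,n5}: {n0,n4} ∩ {n0,n5} = {n0}; idom=n0

DF walk-up:
  join n4 pred n1: n1 stop@n0
  join n4 pred n2: n2 stop@n0
  join n5 pred n1: n1 stop@n0
  join n5 pred n4: n4 stop@n0
  join n6 pred n4: n4 stop@n0
  join n6 pred n5: n5 stop@n0
  n0 → ∅
  n1 → {n4,n5}
  n2 → {n4}
  n3 → ∅
  n4 → {n5,n6}
  n5 → {n6}
  n6 → ∅

φ for a: defs {n2,n5}
  DF⁺ = {n4,n5,n6}

Answer: ["n4", "n5", "n6"]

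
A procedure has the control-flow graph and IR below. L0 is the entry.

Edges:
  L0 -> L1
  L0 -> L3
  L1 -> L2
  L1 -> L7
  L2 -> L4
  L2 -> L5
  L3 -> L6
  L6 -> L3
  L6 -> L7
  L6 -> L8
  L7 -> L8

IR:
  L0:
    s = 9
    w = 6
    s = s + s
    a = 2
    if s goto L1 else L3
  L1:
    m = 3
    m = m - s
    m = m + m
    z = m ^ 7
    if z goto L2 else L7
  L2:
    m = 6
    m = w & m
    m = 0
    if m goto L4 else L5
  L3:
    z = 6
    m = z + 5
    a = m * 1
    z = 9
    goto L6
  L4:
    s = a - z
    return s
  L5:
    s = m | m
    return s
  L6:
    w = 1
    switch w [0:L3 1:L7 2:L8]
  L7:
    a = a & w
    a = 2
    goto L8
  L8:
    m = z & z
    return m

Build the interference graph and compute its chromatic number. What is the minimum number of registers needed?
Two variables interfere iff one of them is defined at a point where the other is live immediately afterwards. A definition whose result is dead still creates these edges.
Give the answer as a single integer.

Answer: 4

Derivation:
def/use:
  L0 def {a,s,w} use ∅
  L1 def {m,z} use {s}
  L2 def {m} use {w}
  L3 def {a,m,z} use ∅
  L4 def {s} use {a,z}
  L5 def {s} use {m}
  L6 def {w} use ∅
  L7 def {a} use {a,w}
  L8 def {m} use {z}

Liveness:
  live L0: ∅→{a,s,w}
  live L1: {a,s,w}→{a,w,z}
  live L2: {a,w,z}→{a,m,z}
  live L3: ∅→{a,z}
  live L4: {a,z}→∅
  live L5: {m}→∅
  live L6: {a,z}→{a,w,z}
  live L7: {a,w,z}→{z}
  live L8: {z}→∅

Interference:
  a: {m,s,w,z}
  m: {a,s,w,z}
  s: {a,m,w}
  w: {a,m,s,z}
  z: {a,m,w}

Colouring:
  clique {a,m,s,w} ⇒ need ≥ 4
  assign a→r0 m→r1 s→r3 w→r2 z→r3 — no edge inside a register ⇒ χ ≤ 4
  χ = 4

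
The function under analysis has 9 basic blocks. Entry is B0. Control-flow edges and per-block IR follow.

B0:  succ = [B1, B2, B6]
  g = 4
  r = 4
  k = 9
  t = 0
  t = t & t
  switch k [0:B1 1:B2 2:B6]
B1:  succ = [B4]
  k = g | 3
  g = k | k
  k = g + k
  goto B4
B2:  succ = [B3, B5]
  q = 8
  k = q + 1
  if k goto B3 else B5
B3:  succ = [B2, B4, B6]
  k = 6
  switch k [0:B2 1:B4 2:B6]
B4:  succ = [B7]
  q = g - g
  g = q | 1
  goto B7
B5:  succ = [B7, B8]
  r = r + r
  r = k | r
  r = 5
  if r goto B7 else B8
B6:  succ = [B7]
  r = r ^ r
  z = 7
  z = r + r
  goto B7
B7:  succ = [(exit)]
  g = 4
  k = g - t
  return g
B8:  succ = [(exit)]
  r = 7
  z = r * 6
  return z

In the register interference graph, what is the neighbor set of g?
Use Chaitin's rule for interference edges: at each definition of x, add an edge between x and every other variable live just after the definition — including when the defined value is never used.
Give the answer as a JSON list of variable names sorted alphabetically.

Per-block:
  B0: def={g,k,r,t} ue=∅
  B1: def={g,k} ue={g}
  B2: def={k,q} ue=∅
  B3: def={k} ue=∅
  B4: def={g,q} ue={g}
  B5: def={r} ue={k,r}
  B6: def={r,z} ue={r}
  B7: def={g,k} ue={t}
  B8: def={r,z} ue=∅

Backward fixpoint:
  live B0: ∅→{g,r,t}
  live B1: {g,t}→{g,t}
  live B2: {g,r,t}→{g,k,r,t}
  live B3: {g,r,t}→{g,r,t}
  live B4: {g,t}→{t}
  live B5: {k,r,t}→{t}
  live B6: {r,t}→{t}
  live B7: {t}→∅
  live B8: ∅→∅

Interfere edges:
  g — {k,q,r,t}
  k — {g,r,t}
  q — {g,r,t}
  r — {g,k,q,t,z}
  t — {g,k,q,r,z}
  z — {r,t}

N(g) = ["k", "q", "r", "t"]

Answer: ["k", "q", "r", "t"]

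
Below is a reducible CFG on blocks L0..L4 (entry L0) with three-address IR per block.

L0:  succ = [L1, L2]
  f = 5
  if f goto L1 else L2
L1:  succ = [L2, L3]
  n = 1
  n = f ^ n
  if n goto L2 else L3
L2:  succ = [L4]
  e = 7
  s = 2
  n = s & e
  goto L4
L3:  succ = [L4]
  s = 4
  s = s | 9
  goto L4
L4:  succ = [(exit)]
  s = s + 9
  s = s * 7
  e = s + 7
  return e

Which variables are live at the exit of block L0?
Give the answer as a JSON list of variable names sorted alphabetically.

def/use:
  L0 def {f} use ∅
  L1 def {n} use {f}
  L2 def {e,n,s} use ∅
  L3 def {s} use ∅
  L4 def {e,s} use {s}

Backward fixpoint:
  L0: in=∅ out={f}
  L1: in={f} out=∅
  L2: in=∅ out={s}
  L3: in=∅ out={s}
  L4: in={s} out=∅

live-out(L0) = ["f"]

Answer: ["f"]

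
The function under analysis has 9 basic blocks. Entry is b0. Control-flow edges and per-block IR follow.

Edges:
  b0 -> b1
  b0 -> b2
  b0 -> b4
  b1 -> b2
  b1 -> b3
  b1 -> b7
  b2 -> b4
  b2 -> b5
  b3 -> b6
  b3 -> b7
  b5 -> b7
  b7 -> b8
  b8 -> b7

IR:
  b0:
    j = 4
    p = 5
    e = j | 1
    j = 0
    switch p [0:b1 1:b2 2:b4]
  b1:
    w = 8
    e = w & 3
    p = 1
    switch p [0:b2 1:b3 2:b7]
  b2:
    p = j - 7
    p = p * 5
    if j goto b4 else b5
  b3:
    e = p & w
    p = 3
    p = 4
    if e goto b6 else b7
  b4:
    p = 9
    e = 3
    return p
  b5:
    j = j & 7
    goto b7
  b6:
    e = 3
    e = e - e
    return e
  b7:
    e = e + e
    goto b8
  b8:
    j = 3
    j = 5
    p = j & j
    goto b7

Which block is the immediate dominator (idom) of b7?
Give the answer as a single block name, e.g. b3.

idom tree: b1←b0 b2←b0 b3←b1 b4←b0 b5←b2 b6←b3 b7←b0 b8←b7
Dom at joins:
  b2: preds {b0,b1}: {b0} ∩ {b0,b1} = {b0}; idom=b0
  b4: preds {b0,b2}: {b0} ∩ {b0,b2} = {b0}; idom=b0
  b7: preds {b1,b3,b5,b8}: {b0,b1} ∩ {b0,b1,b3} ∩ {b0,b2,b5} ∩ {b0,b7,b8} = {b0}; idom=b0

idom(b7) = b0

Answer: b0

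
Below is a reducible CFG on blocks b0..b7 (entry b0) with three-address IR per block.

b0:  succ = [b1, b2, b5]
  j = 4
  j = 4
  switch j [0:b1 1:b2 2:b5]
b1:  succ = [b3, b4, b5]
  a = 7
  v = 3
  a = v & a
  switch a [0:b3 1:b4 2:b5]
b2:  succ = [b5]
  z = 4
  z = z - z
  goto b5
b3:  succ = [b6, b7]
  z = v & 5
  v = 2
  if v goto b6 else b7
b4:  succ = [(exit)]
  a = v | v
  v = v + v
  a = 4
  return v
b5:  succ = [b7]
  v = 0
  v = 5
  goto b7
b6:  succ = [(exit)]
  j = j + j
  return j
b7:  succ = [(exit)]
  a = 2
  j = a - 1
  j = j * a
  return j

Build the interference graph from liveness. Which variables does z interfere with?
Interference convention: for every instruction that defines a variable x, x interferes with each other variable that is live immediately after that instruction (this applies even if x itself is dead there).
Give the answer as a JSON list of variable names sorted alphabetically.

def/use:
  b0 def {j} use ∅
  b1 def {a,v} use ∅
  b2 def {z} use ∅
  b3 def {v,z} use {v}
  b4 def {a,v} use {v}
  b5 def {v} use ∅
  b6 def {j} use {j}
  b7 def {a,j} use ∅

Live sets:
  b0 li=∅ lo={j}
  b1 li={j} lo={j,v}
  b2 li=∅ lo=∅
  b3 li={j,v} lo={j}
  b4 li={v} lo=∅
  b5 li=∅ lo=∅
  b6 li={j} lo=∅
  b7 li=∅ lo=∅

Interfere edges:
  a — {j,v}
  j — {a,v,z}
  v — {a,j}
  z — {j}

N(z) = ["j"]

Answer: ["j"]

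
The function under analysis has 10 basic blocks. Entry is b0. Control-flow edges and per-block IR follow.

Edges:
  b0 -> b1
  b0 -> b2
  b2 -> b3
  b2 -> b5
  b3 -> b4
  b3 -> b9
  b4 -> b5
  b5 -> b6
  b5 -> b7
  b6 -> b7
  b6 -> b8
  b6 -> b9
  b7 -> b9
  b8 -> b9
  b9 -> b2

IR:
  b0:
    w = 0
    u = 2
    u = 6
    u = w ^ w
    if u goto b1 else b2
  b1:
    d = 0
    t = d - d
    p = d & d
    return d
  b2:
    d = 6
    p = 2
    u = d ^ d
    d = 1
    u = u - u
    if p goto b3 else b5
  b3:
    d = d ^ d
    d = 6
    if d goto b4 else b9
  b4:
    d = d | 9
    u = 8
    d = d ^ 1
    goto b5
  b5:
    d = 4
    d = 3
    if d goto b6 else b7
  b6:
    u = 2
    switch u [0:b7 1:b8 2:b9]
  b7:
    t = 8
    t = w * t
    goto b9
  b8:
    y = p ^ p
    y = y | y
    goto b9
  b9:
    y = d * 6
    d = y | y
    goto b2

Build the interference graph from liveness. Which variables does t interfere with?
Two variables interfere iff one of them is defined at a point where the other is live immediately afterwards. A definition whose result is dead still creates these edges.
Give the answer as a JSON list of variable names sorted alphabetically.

Block summaries:
  b0 def {u,w} use ∅
  b1 def {d,p,t} use ∅
  b2 def {d,p,u} use ∅
  b3 def {d} use {d}
  b4 def {d,u} use {d}
  b5 def {d} use ∅
  b6 def {u} use ∅
  b7 def {t} use {w}
  b8 def {y} use {p}
  b9 def {d,y} use {d}

Liveness:
  b0: in=∅ out={w}
  b1: in=∅ out=∅
  b2: in={w} out={d,p,w}
  b3: in={d,p,w} out={d,p,w}
  b4: in={d,p,w} out={p,w}
  b5: in={p,w} out={d,p,w}
  b6: in={d,p,w} out={d,p,w}
  b7: in={d,w} out={d,w}
  b8: in={d,p,w} out={d,w}
  b9: in={d,w} out={w}

Interfere edges:
  d — {p,t,u,w,y}
  p — {d,u,w}
  t — {d,w}
  u — {d,p,w}
  w — {d,p,t,u,y}
  y — {d,w}

N(t) = ["d", "w"]

Answer: ["d", "w"]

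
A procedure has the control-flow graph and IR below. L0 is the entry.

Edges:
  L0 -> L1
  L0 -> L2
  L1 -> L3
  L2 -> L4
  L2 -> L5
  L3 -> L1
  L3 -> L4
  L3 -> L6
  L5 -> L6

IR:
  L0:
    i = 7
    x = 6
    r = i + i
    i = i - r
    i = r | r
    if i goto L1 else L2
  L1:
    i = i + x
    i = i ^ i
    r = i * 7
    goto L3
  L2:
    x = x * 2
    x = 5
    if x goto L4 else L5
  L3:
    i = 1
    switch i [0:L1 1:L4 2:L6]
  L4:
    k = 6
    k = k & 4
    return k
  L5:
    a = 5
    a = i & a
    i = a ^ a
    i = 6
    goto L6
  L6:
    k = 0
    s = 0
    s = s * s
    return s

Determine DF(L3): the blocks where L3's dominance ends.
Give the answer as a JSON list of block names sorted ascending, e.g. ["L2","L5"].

idom tree: L1←L0 L2←L0 L3←L1 L4←L0 L5←L2 L6←L0
Dom∩ at merges:
  L1: preds {L0,L3}: {L0} ∩ {L0,L1,L3} = {L0}; idom=L0
  L4: preds {L2,L3}: {L0,L2} ∩ {L0,L1,L3} = {L0}; idom=L0
  L6: preds {L3,L5}: {L0,L1,L3} ∩ {L0,L2,L5} = {L0}; idom=L0

DF derivation:
  join L1 pred L0: · stop@L0
  join L1 pred L3: L3→L1 stop@L0
  join L4 pred L2: L2 stop@L0
  join L4 pred L3: L3→L1 stop@L0
  join L6 pred L3: L3→L1 stop@L0
  join L6 pred L5: L5→L2 stop@L0
  L0 → ∅
  L1 → {L1,L4,L6}
  L2 → {L4,L6}
  L3 → {L1,L4,L6}
  L4 → ∅
  L5 → {L6}
  L6 → ∅

DF(L3) = ["L1", "L4", "L6"]

Answer: ["L1", "L4", "L6"]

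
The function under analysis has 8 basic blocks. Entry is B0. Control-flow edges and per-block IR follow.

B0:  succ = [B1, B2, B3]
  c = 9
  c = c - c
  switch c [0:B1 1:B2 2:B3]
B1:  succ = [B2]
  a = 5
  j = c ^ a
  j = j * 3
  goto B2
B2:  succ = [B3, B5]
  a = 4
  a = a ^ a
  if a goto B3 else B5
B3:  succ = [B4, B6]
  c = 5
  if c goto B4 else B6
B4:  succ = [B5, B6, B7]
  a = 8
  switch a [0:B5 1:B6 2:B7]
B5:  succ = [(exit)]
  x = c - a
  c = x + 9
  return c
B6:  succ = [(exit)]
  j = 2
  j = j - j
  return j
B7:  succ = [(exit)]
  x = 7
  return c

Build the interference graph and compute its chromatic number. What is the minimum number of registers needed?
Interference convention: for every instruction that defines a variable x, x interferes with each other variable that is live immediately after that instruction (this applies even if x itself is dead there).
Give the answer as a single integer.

Block summaries:
  B0 def {c} use ∅
  B1 def {a,j} use {c}
  B2 def {a} use ∅
  B3 def {c} use ∅
  B4 def {a} use ∅
  B5 def {c,x} use {a,c}
  B6 def {j} use ∅
  B7 def {x} use {c}

Live sets:
  B0: in=∅ out={c}
  B1: in={c} out={c}
  B2: in={c} out={a,c}
  B3: in=∅ out={c}
  B4: in={c} out={a,c}
  B5: in={a,c} out=∅
  B6: in=∅ out=∅
  B7: in={c} out=∅

Interfere edges:
  a: {c}
  c: {a,j,x}
  j: {c}
  x: {c}

Chromatic number:
  {a,c} pairwise interfere (2-clique) ⇒ χ ≥ 2
  assign a→c1 c→c0 j→c1 x→c1 — no edge inside a register ⇒ χ ≤ 2
  χ = 2

Answer: 2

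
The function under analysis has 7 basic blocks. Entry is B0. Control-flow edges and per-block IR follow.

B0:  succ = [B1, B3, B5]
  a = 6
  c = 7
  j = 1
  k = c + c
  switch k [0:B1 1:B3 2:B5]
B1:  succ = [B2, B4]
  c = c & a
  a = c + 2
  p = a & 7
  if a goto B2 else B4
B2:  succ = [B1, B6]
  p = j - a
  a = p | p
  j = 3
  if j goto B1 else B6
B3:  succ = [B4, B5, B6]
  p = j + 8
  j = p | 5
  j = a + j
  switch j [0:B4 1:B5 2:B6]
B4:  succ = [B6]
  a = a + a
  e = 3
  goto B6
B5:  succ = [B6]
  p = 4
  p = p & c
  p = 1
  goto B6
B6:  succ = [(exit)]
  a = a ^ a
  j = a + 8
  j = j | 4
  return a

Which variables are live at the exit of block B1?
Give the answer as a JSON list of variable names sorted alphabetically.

Answer: ["a", "c", "j"]

Derivation:
def/use:
  B0: def={a,c,j,k} ue=∅
  B1: def={a,c,p} ue={a,c}
  B2: def={a,j,p} ue={a,j}
  B3: def={j,p} ue={a,j}
  B4: def={a,e} ue={a}
  B5: def={p} ue={c}
  B6: def={a,j} ue={a}

Live sets:
  B0: in=∅ out={a,c,j}
  B1: in={a,c,j} out={a,c,j}
  B2: in={a,c,j} out={a,c,j}
  B3: in={a,c,j} out={a,c}
  B4: in={a} out={a}
  B5: in={a,c} out={a}
  B6: in={a} out=∅

live-out(B1) = ["a", "c", "j"]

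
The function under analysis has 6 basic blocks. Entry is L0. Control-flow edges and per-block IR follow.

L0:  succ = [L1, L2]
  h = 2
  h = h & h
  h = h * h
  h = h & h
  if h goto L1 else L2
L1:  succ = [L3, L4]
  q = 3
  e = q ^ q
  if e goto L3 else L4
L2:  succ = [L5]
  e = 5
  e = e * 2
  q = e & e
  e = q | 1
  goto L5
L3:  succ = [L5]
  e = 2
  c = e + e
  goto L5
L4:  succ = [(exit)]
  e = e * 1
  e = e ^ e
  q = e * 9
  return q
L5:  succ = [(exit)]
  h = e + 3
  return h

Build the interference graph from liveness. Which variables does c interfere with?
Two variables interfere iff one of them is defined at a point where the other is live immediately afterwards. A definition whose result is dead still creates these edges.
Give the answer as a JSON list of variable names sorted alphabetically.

Answer: ["e"]

Working:
def/use:
  L0: def={h} ue=∅
  L1: def={e,q} ue=∅
  L2: def={e,q} ue=∅
  L3: def={c,e} ue=∅
  L4: def={e,q} ue={e}
  L5: def={h} ue={e}

Liveness:
  L0: in=∅ out=∅
  L1: in=∅ out={e}
  L2: in=∅ out={e}
  L3: in=∅ out={e}
  L4: in={e} out=∅
  L5: in={e} out=∅

Interfere edges:
  c: {e}
  e: {c}
  h: ∅
  q: ∅

N(c) = ["e"]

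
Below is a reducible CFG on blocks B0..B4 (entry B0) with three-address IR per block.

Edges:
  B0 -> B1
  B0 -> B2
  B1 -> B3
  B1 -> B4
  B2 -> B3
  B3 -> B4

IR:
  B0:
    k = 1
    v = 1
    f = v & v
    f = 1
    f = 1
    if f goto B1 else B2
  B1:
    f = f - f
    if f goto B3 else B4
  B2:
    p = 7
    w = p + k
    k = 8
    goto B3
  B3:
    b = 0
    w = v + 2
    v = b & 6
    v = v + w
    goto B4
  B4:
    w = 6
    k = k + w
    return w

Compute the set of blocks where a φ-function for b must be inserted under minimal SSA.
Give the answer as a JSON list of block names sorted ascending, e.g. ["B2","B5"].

idom tree: B1←B0 B2←B0 B3←B0 B4←B0
Dom at joins:
  B3: preds {B1,B2}: {B0,B1} ∩ {B0,B2} = {B0}; idom=B0
  B4: preds {B1,B3}: {B0,B1} ∩ {B0,B3} = {B0}; idom=B0

DF derivation:
  B3←B1: walk B1 to B0
  B3←B2: walk B2 to B0
  B4←B1: walk B1 to B0
  B4←B3: walk B3 to B0
  B0 → ∅
  B1 → {B3,B4}
  B2 → {B3}
  B3 → {B4}
  B4 → ∅

φ for b: defs {B3}
  DF⁺ = {B4}

Answer: ["B4"]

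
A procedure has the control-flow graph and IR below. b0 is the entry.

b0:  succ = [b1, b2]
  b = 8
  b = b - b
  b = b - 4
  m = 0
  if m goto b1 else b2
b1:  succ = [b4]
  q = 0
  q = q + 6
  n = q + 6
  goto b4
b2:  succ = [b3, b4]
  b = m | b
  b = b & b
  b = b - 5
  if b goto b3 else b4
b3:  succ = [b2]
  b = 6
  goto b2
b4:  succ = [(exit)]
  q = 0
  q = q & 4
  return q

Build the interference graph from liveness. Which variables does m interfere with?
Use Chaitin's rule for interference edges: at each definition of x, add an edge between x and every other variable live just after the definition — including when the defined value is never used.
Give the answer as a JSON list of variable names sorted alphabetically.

Answer: ["b"]

Working:
def/use:
  b0: def={b,m} ue=∅
  b1: def={n,q} ue=∅
  b2: def={b} ue={b,m}
  b3: def={b} ue=∅
  b4: def={q} ue=∅

Live sets:
  live b0: ∅→{b,m}
  live b1: ∅→∅
  live b2: {b,m}→{m}
  live b3: {m}→{b,m}
  live b4: ∅→∅

Interfere edges:
  b↔{m}
  m↔{b}
  n↔∅
  q↔∅

N(m) = ["b"]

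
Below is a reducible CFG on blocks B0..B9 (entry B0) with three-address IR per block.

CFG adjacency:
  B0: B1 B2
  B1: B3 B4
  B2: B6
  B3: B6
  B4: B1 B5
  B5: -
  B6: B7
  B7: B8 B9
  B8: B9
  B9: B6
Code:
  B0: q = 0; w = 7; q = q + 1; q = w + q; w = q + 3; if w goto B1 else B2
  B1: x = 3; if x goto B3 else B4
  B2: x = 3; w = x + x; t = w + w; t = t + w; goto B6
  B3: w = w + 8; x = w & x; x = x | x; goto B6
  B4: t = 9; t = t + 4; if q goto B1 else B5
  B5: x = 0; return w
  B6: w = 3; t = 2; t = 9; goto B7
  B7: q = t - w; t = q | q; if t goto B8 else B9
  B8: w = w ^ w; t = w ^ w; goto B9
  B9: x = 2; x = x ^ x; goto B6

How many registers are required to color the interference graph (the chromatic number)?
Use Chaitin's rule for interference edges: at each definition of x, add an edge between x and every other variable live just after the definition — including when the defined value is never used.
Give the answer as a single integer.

def/use:
  B0 def {q,w} use ∅
  B1 def {x} use ∅
  B2 def {t,w,x} use ∅
  B3 def {w,x} use {w,x}
  B4 def {t} use {q}
  B5 def {x} use {w}
  B6 def {t,w} use ∅
  B7 def {q,t} use {t,w}
  B8 def {t,w} use {w}
  B9 def {x} use ∅

Live sets:
  B0 li=∅ lo={q,w}
  B1 li={q,w} lo={q,w,x}
  B2 li=∅ lo=∅
  B3 li={w,x} lo=∅
  B4 li={q,w} lo={q,w}
  B5 li={w} lo=∅
  B6 li=∅ lo={t,w}
  B7 li={t,w} lo={w}
  B8 li={w} lo=∅
  B9 li=∅ lo=∅

Conflict graph:
  q: {t,w,x}
  t: {q,w}
  w: {q,t,x}
  x: {q,w}

Chromatic number:
  lower bound: {q,t,w} mutually conflict ⇒ χ ≥ 3
  3-colouring: c0={q}  c1={w}  c2={t,x}
  χ = 3

Answer: 3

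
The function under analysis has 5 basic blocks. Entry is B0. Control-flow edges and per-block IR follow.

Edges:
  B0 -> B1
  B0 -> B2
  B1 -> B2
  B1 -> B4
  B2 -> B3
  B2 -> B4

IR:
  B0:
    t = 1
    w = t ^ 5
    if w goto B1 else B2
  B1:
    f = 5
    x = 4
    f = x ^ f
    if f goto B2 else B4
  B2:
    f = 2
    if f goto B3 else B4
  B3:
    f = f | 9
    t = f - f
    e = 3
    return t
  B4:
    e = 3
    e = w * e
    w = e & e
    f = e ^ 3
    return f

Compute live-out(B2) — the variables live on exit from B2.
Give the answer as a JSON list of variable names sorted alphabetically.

Block summaries:
  B0 def {t,w} use ∅
  B1 def {f,x} use ∅
  B2 def {f} use ∅
  B3 def {e,f,t} use {f}
  B4 def {e,f,w} use {w}

Liveness:
  B0: in=∅ out={w}
  B1: in={w} out={w}
  B2: in={w} out={f,w}
  B3: in={f} out=∅
  B4: in={w} out=∅

live-out(B2) = ["f", "w"]

Answer: ["f", "w"]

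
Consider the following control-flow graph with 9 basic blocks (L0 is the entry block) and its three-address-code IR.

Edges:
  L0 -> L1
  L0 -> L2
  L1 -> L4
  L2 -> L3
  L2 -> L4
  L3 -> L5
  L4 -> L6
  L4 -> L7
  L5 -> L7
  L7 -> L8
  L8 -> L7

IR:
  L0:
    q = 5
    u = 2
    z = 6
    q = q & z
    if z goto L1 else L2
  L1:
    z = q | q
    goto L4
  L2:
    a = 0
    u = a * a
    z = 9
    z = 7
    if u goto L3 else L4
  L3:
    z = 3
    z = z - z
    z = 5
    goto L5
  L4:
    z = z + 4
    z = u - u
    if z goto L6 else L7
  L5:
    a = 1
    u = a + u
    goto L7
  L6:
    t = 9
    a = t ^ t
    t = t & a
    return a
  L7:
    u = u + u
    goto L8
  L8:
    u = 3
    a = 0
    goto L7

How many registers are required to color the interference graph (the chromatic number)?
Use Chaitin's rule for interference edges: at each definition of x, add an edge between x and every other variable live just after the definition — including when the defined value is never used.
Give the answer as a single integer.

Answer: 3

Analysis:
Per-block:
  L0: {q,u,z} / ∅
  L1: {z} / {q}
  L2: {a,u,z} / ∅
  L3: {z} / ∅
  L4: {z} / {u,z}
  L5: {a,u} / {u}
  L6: {a,t} / ∅
  L7: {u} / {u}
  L8: {a,u} / ∅

Backward fixpoint:
  L0 li=∅ lo={q,u}
  L1 li={q,u} lo={u,z}
  L2 li=∅ lo={u,z}
  L3 li={u} lo={u}
  L4 li={u,z} lo={u}
  L5 li={u} lo={u}
  L6 li=∅ lo=∅
  L7 li={u} lo=∅
  L8 li=∅ lo={u}

Interference:
  a — {t,u}
  q — {u,z}
  t — {a}
  u — {a,q,z}
  z — {q,u}

Chromatic number:
  {q,u,z} pairwise interfere (3-clique) ⇒ χ ≥ 3
  3-colouring: r0={t,u}  r1={a,q}  r2={z}
  χ = 3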